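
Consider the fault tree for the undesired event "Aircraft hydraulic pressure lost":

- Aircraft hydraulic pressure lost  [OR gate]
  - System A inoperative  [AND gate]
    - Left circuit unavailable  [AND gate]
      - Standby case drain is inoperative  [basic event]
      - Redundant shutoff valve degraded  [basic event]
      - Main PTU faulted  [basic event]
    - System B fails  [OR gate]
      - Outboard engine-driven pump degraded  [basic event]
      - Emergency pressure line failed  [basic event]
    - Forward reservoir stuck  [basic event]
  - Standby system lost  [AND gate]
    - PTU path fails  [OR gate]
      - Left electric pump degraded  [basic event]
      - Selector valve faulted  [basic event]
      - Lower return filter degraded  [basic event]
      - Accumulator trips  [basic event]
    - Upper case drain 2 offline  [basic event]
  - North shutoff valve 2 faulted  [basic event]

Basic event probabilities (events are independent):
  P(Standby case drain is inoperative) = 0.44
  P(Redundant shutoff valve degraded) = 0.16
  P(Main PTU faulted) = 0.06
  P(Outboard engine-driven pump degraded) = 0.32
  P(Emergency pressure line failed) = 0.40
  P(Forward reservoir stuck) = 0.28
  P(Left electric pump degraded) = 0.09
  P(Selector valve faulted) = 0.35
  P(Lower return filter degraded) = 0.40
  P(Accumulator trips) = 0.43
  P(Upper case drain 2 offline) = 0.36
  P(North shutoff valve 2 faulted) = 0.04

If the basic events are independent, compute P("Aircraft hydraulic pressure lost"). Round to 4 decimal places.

P(Left circuit unavailable) [AND] = 0.44 × 0.16 × 0.06 = 0.004224
P(System B fails) [OR] = 1 − (1−0.32) × (1−0.40) = 0.592000
P(System A inoperative) [AND] = 0.004224 × 0.592000 × 0.28 = 0.000700
P(PTU path fails) [OR] = 1 − (1−0.09) × (1−0.35) × (1−0.40) × (1−0.43) = 0.797707
P(Standby system lost) [AND] = 0.797707 × 0.36 = 0.287175
P(Aircraft hydraulic pressure lost) [OR] = 1 − (1−0.000700) × (1−0.287175) × (1−0.04) = 0.316167
Rounded to 4 decimal places: P(Aircraft hydraulic pressure lost) ≈ 0.3162.

0.3162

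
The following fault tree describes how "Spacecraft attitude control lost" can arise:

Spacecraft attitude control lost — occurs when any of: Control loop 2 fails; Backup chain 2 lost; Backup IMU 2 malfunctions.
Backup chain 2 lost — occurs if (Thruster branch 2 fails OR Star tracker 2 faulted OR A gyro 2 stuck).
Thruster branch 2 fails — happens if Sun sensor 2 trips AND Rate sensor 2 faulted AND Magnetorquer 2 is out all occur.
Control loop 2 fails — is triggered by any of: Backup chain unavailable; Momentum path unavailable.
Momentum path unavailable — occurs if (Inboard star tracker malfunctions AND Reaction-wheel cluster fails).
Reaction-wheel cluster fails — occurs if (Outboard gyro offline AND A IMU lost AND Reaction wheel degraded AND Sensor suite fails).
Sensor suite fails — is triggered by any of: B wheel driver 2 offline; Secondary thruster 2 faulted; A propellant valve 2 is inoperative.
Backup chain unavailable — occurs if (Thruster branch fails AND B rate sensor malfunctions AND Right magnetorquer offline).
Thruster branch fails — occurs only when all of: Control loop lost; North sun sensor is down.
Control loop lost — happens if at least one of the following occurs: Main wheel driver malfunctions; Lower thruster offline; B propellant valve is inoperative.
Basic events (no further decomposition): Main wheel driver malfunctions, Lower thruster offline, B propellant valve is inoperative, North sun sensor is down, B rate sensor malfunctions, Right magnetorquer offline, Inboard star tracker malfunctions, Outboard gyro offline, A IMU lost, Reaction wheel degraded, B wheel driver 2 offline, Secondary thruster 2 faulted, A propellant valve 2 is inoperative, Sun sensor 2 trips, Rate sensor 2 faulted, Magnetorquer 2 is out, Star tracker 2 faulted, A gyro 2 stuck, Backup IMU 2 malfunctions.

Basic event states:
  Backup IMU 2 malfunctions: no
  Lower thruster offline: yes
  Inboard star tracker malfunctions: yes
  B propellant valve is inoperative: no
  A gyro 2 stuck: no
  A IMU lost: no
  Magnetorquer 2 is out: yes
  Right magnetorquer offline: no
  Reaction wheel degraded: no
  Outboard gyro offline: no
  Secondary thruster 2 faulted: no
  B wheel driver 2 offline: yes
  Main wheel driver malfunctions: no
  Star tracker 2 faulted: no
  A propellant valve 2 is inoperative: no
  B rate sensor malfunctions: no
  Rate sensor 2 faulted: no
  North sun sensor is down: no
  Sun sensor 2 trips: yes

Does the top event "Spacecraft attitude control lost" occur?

No

Control loop lost [OR]: Main wheel driver malfunctions=not, Lower thruster offline=occurs, B propellant valve is inoperative=not → at least one input occurs → occurs.
Thruster branch fails [AND]: Control loop lost=occurs, North sun sensor is down=not → not all inputs occur → does not occur.
Backup chain unavailable [AND]: Thruster branch fails=not, B rate sensor malfunctions=not, Right magnetorquer offline=not → not all inputs occur → does not occur.
Sensor suite fails [OR]: B wheel driver 2 offline=occurs, Secondary thruster 2 faulted=not, A propellant valve 2 is inoperative=not → at least one input occurs → occurs.
Reaction-wheel cluster fails [AND]: Outboard gyro offline=not, A IMU lost=not, Reaction wheel degraded=not, Sensor suite fails=occurs → not all inputs occur → does not occur.
Momentum path unavailable [AND]: Inboard star tracker malfunctions=occurs, Reaction-wheel cluster fails=not → not all inputs occur → does not occur.
Control loop 2 fails [OR]: Backup chain unavailable=not, Momentum path unavailable=not → no input occurs → does not occur.
Thruster branch 2 fails [AND]: Sun sensor 2 trips=occurs, Rate sensor 2 faulted=not, Magnetorquer 2 is out=occurs → not all inputs occur → does not occur.
Backup chain 2 lost [OR]: Thruster branch 2 fails=not, Star tracker 2 faulted=not, A gyro 2 stuck=not → no input occurs → does not occur.
Spacecraft attitude control lost [OR]: Control loop 2 fails=not, Backup chain 2 lost=not, Backup IMU 2 malfunctions=not → no input occurs → does not occur.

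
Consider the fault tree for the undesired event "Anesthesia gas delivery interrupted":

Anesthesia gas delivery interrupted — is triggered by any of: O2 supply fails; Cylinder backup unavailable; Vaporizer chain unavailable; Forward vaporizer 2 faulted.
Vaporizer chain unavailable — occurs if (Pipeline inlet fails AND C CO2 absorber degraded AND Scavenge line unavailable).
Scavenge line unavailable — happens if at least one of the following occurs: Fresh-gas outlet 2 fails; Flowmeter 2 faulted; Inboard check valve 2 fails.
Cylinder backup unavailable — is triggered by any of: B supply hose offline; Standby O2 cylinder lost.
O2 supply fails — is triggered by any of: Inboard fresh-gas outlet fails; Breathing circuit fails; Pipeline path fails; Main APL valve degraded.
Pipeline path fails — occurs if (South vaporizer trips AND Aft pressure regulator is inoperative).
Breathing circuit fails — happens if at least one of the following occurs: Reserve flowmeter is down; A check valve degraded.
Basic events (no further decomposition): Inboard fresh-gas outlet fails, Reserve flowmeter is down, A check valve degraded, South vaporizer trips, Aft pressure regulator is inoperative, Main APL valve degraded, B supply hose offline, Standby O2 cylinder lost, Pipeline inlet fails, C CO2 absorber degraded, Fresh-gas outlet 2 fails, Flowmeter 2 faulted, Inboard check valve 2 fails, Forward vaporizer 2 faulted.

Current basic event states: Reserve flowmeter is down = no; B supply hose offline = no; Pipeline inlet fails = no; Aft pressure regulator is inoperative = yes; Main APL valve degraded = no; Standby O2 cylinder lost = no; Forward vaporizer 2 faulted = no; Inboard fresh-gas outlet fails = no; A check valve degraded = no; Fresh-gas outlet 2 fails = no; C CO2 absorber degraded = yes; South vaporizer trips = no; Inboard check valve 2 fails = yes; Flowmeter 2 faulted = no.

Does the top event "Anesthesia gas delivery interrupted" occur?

No

Breathing circuit fails [OR]: Reserve flowmeter is down=not, A check valve degraded=not → no input occurs → does not occur.
Pipeline path fails [AND]: South vaporizer trips=not, Aft pressure regulator is inoperative=occurs → not all inputs occur → does not occur.
O2 supply fails [OR]: Inboard fresh-gas outlet fails=not, Breathing circuit fails=not, Pipeline path fails=not, Main APL valve degraded=not → no input occurs → does not occur.
Cylinder backup unavailable [OR]: B supply hose offline=not, Standby O2 cylinder lost=not → no input occurs → does not occur.
Scavenge line unavailable [OR]: Fresh-gas outlet 2 fails=not, Flowmeter 2 faulted=not, Inboard check valve 2 fails=occurs → at least one input occurs → occurs.
Vaporizer chain unavailable [AND]: Pipeline inlet fails=not, C CO2 absorber degraded=occurs, Scavenge line unavailable=occurs → not all inputs occur → does not occur.
Anesthesia gas delivery interrupted [OR]: O2 supply fails=not, Cylinder backup unavailable=not, Vaporizer chain unavailable=not, Forward vaporizer 2 faulted=not → no input occurs → does not occur.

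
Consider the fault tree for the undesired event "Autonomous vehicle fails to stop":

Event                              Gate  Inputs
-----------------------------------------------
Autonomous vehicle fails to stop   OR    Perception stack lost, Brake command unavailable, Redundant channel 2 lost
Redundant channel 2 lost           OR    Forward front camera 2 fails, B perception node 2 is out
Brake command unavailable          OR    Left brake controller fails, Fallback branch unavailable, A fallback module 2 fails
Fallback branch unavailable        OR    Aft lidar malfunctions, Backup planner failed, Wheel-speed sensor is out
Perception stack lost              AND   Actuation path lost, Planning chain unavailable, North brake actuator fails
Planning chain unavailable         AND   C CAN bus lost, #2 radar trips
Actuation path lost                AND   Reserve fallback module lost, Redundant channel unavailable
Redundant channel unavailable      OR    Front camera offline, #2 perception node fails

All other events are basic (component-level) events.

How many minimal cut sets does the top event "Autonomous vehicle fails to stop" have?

9

Redundant channel unavailable [OR]: union of children's cut sets → 2 cut set(s).
Actuation path lost [AND]: one cut set from each child combined → 1 × 2 = 2 cut set(s).
Planning chain unavailable [AND]: one cut set from each child combined → 1 × 1 = 1 cut set(s).
Perception stack lost [AND]: one cut set from each child combined → 2 × 1 × 1 = 2 cut set(s).
Fallback branch unavailable [OR]: union of children's cut sets → 3 cut set(s).
Brake command unavailable [OR]: union of children's cut sets → 5 cut set(s).
Redundant channel 2 lost [OR]: union of children's cut sets → 2 cut set(s).
Autonomous vehicle fails to stop [OR]: union of children's cut sets → 9 cut set(s).
Minimal cut sets: {#2 radar trips, C CAN bus lost, Front camera offline, North brake actuator fails, Reserve fallback module lost}; {#2 perception node fails, #2 radar trips, C CAN bus lost, North brake actuator fails, Reserve fallback module lost}; {Left brake controller fails}; {Aft lidar malfunctions}; {Backup planner failed}; {Wheel-speed sensor is out}; {A fallback module 2 fails}; {Forward front camera 2 fails}; {B perception node 2 is out}.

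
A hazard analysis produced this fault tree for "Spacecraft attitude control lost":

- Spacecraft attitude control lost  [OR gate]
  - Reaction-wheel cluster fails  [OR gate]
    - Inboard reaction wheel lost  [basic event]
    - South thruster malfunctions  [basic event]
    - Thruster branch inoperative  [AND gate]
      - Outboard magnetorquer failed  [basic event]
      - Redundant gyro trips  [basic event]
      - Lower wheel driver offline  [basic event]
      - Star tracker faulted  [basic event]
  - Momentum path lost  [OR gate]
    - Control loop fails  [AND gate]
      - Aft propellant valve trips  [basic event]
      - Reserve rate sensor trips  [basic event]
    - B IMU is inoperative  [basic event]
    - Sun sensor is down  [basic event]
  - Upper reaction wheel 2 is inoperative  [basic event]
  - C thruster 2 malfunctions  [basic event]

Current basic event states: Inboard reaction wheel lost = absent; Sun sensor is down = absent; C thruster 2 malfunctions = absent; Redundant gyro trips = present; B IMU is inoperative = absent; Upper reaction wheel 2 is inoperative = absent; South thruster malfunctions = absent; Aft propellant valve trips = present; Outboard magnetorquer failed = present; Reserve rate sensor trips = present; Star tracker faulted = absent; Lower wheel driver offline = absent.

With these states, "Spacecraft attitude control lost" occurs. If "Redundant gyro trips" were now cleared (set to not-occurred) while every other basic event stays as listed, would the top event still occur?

Counterfactual: set "Redundant gyro trips" to not occurred.
Thruster branch inoperative [AND]: Outboard magnetorquer failed=occurs, Redundant gyro trips=not, Lower wheel driver offline=not, Star tracker faulted=not → not all inputs occur → does not occur.
Reaction-wheel cluster fails [OR]: Inboard reaction wheel lost=not, South thruster malfunctions=not, Thruster branch inoperative=not → no input occurs → does not occur.
Control loop fails [AND]: Aft propellant valve trips=occurs, Reserve rate sensor trips=occurs → all inputs occur → occurs.
Momentum path lost [OR]: Control loop fails=occurs, B IMU is inoperative=not, Sun sensor is down=not → at least one input occurs → occurs.
Spacecraft attitude control lost [OR]: Reaction-wheel cluster fails=not, Momentum path lost=occurs, Upper reaction wheel 2 is inoperative=not, C thruster 2 malfunctions=not → at least one input occurs → occurs.

Yes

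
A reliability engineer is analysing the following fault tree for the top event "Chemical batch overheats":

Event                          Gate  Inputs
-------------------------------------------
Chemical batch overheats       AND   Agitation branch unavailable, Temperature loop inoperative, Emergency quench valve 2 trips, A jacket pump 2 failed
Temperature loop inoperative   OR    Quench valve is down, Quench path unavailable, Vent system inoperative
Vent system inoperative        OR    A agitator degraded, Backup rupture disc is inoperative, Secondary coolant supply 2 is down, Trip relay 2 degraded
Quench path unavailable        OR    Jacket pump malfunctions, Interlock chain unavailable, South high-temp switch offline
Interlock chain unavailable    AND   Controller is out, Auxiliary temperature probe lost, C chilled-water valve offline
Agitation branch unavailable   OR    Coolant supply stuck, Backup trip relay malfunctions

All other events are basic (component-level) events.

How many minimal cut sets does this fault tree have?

Agitation branch unavailable [OR]: union of children's cut sets → 2 cut set(s).
Interlock chain unavailable [AND]: one cut set from each child combined → 1 × 1 × 1 = 1 cut set(s).
Quench path unavailable [OR]: union of children's cut sets → 3 cut set(s).
Vent system inoperative [OR]: union of children's cut sets → 4 cut set(s).
Temperature loop inoperative [OR]: union of children's cut sets → 8 cut set(s).
Chemical batch overheats [AND]: one cut set from each child combined → 2 × 8 × 1 × 1 = 16 cut set(s).

16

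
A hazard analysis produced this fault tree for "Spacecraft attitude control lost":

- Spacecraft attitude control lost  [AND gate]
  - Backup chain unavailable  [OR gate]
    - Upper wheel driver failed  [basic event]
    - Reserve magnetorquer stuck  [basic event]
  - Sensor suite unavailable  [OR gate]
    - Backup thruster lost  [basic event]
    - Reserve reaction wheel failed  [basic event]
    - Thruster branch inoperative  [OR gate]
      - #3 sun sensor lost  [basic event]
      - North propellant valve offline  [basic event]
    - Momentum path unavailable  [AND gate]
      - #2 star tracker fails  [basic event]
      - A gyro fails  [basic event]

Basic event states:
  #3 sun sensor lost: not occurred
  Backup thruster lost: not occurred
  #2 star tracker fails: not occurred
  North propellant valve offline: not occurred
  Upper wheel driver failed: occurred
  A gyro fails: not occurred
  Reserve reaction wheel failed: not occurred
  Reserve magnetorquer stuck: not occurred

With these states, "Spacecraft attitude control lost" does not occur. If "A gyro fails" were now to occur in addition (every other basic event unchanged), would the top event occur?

Counterfactual: set "A gyro fails" to occurred.
Backup chain unavailable [OR]: Upper wheel driver failed=occurs, Reserve magnetorquer stuck=not → at least one input occurs → occurs.
Thruster branch inoperative [OR]: #3 sun sensor lost=not, North propellant valve offline=not → no input occurs → does not occur.
Momentum path unavailable [AND]: #2 star tracker fails=not, A gyro fails=occurs → not all inputs occur → does not occur.
Sensor suite unavailable [OR]: Backup thruster lost=not, Reserve reaction wheel failed=not, Thruster branch inoperative=not, Momentum path unavailable=not → no input occurs → does not occur.
Spacecraft attitude control lost [AND]: Backup chain unavailable=occurs, Sensor suite unavailable=not → not all inputs occur → does not occur.

No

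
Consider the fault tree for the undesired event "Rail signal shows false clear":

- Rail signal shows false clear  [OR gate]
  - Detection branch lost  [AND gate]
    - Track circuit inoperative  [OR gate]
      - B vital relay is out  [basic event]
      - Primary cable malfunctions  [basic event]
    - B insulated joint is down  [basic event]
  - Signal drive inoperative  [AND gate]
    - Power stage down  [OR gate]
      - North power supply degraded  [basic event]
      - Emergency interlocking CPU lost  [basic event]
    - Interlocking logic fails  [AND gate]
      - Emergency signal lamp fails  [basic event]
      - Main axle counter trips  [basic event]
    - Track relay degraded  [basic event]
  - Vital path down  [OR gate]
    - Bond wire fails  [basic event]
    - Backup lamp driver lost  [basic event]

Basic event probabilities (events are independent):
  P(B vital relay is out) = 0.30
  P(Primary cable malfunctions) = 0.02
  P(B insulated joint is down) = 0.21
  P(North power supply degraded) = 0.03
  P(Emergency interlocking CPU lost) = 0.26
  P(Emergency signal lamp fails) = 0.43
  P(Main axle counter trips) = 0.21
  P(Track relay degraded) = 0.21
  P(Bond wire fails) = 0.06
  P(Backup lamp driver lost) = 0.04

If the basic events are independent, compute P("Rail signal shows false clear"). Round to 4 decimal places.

0.1616

P(Track circuit inoperative) [OR] = 1 − (1−0.30) × (1−0.02) = 0.314000
P(Detection branch lost) [AND] = 0.314000 × 0.21 = 0.065940
P(Power stage down) [OR] = 1 − (1−0.03) × (1−0.26) = 0.282200
P(Interlocking logic fails) [AND] = 0.43 × 0.21 = 0.090300
P(Signal drive inoperative) [AND] = 0.282200 × 0.090300 × 0.21 = 0.005351
P(Vital path down) [OR] = 1 − (1−0.06) × (1−0.04) = 0.097600
P(Rail signal shows false clear) [OR] = 1 − (1−0.065940) × (1−0.005351) × (1−0.097600) = 0.161615
Rounded to 4 decimal places: P(Rail signal shows false clear) ≈ 0.1616.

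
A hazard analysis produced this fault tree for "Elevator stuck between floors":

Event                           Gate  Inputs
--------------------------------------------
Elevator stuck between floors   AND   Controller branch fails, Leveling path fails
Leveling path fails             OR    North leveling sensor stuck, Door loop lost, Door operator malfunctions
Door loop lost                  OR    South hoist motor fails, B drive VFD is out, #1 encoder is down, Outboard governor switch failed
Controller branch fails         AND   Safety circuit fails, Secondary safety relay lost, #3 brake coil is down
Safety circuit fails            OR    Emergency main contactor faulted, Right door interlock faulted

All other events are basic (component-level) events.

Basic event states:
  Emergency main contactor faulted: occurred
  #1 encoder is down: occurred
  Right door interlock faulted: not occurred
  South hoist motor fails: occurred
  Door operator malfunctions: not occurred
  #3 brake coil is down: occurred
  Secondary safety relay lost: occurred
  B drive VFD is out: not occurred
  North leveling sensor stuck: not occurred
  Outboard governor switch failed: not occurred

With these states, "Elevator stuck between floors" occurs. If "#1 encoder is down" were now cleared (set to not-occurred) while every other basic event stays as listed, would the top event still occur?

Yes

Counterfactual: set "#1 encoder is down" to not occurred.
Safety circuit fails [OR]: Emergency main contactor faulted=occurs, Right door interlock faulted=not → at least one input occurs → occurs.
Controller branch fails [AND]: Safety circuit fails=occurs, Secondary safety relay lost=occurs, #3 brake coil is down=occurs → all inputs occur → occurs.
Door loop lost [OR]: South hoist motor fails=occurs, B drive VFD is out=not, #1 encoder is down=not, Outboard governor switch failed=not → at least one input occurs → occurs.
Leveling path fails [OR]: North leveling sensor stuck=not, Door loop lost=occurs, Door operator malfunctions=not → at least one input occurs → occurs.
Elevator stuck between floors [AND]: Controller branch fails=occurs, Leveling path fails=occurs → all inputs occur → occurs.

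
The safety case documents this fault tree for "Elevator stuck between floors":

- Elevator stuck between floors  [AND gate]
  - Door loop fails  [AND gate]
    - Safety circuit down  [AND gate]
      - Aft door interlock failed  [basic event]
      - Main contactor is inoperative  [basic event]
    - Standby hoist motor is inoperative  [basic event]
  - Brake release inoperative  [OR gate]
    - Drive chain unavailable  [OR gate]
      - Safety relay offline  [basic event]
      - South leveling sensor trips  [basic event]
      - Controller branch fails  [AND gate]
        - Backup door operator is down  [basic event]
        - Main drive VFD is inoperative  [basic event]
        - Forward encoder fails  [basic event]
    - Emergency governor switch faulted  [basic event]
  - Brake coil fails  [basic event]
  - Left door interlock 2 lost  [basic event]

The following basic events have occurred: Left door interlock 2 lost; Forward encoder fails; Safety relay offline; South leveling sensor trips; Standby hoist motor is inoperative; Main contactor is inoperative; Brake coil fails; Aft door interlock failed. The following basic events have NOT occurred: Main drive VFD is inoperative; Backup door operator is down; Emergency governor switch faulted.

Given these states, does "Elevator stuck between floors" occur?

Yes

Safety circuit down [AND]: Aft door interlock failed=occurs, Main contactor is inoperative=occurs → all inputs occur → occurs.
Door loop fails [AND]: Safety circuit down=occurs, Standby hoist motor is inoperative=occurs → all inputs occur → occurs.
Controller branch fails [AND]: Backup door operator is down=not, Main drive VFD is inoperative=not, Forward encoder fails=occurs → not all inputs occur → does not occur.
Drive chain unavailable [OR]: Safety relay offline=occurs, South leveling sensor trips=occurs, Controller branch fails=not → at least one input occurs → occurs.
Brake release inoperative [OR]: Drive chain unavailable=occurs, Emergency governor switch faulted=not → at least one input occurs → occurs.
Elevator stuck between floors [AND]: Door loop fails=occurs, Brake release inoperative=occurs, Brake coil fails=occurs, Left door interlock 2 lost=occurs → all inputs occur → occurs.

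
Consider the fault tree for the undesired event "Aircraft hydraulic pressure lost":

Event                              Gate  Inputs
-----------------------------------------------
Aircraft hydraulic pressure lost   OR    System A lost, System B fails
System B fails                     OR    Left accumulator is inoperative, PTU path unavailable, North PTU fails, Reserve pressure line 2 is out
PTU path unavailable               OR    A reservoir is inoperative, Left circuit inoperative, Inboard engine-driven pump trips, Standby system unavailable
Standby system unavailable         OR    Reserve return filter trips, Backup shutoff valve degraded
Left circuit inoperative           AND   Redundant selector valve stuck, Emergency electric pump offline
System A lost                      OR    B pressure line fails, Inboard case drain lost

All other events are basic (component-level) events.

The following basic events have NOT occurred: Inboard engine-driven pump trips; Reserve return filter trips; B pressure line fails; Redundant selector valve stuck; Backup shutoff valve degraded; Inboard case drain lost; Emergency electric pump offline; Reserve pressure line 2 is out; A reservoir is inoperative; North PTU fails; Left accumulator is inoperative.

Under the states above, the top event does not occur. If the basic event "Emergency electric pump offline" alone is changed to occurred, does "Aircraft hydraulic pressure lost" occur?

Counterfactual: set "Emergency electric pump offline" to occurred.
System A lost [OR]: B pressure line fails=not, Inboard case drain lost=not → no input occurs → does not occur.
Left circuit inoperative [AND]: Redundant selector valve stuck=not, Emergency electric pump offline=occurs → not all inputs occur → does not occur.
Standby system unavailable [OR]: Reserve return filter trips=not, Backup shutoff valve degraded=not → no input occurs → does not occur.
PTU path unavailable [OR]: A reservoir is inoperative=not, Left circuit inoperative=not, Inboard engine-driven pump trips=not, Standby system unavailable=not → no input occurs → does not occur.
System B fails [OR]: Left accumulator is inoperative=not, PTU path unavailable=not, North PTU fails=not, Reserve pressure line 2 is out=not → no input occurs → does not occur.
Aircraft hydraulic pressure lost [OR]: System A lost=not, System B fails=not → no input occurs → does not occur.

No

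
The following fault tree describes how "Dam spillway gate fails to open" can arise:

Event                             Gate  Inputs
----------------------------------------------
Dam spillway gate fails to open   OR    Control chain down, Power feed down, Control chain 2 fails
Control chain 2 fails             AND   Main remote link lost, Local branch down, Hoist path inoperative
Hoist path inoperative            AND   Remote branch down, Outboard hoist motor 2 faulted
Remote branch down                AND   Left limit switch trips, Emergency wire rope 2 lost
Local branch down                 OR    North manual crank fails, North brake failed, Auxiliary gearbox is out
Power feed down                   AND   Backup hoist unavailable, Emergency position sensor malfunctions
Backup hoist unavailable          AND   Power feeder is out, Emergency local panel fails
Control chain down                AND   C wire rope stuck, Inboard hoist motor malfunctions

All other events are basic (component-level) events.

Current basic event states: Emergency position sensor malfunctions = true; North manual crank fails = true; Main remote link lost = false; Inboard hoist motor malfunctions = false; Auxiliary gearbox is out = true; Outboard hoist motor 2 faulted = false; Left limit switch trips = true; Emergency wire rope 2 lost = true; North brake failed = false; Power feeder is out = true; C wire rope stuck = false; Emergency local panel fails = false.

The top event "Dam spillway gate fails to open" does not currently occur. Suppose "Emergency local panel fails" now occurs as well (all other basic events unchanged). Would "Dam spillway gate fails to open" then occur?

Counterfactual: set "Emergency local panel fails" to occurred.
Control chain down [AND]: C wire rope stuck=not, Inboard hoist motor malfunctions=not → not all inputs occur → does not occur.
Backup hoist unavailable [AND]: Power feeder is out=occurs, Emergency local panel fails=occurs → all inputs occur → occurs.
Power feed down [AND]: Backup hoist unavailable=occurs, Emergency position sensor malfunctions=occurs → all inputs occur → occurs.
Local branch down [OR]: North manual crank fails=occurs, North brake failed=not, Auxiliary gearbox is out=occurs → at least one input occurs → occurs.
Remote branch down [AND]: Left limit switch trips=occurs, Emergency wire rope 2 lost=occurs → all inputs occur → occurs.
Hoist path inoperative [AND]: Remote branch down=occurs, Outboard hoist motor 2 faulted=not → not all inputs occur → does not occur.
Control chain 2 fails [AND]: Main remote link lost=not, Local branch down=occurs, Hoist path inoperative=not → not all inputs occur → does not occur.
Dam spillway gate fails to open [OR]: Control chain down=not, Power feed down=occurs, Control chain 2 fails=not → at least one input occurs → occurs.

Yes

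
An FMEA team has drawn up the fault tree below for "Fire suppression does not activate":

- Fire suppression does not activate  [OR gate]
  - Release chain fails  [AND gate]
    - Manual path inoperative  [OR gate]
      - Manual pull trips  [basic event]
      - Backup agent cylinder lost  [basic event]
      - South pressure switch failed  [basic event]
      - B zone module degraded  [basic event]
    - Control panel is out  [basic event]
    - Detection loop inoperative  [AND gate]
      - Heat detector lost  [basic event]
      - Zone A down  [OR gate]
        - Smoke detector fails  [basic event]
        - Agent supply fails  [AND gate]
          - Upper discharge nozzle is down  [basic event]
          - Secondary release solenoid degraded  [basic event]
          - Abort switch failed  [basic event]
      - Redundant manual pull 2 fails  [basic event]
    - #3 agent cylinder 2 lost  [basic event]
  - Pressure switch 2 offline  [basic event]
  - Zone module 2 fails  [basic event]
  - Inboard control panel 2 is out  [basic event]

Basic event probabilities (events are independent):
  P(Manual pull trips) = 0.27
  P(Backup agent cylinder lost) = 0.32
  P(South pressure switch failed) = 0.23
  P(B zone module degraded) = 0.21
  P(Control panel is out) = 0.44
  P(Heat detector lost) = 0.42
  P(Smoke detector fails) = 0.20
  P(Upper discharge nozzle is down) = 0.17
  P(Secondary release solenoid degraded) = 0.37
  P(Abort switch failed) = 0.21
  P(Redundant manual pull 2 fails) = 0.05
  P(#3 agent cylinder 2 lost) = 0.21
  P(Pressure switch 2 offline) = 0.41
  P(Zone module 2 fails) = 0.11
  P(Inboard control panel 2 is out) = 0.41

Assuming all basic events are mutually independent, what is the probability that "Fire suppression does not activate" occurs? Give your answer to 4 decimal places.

0.6903

P(Manual path inoperative) [OR] = 1 − (1−0.27) × (1−0.32) × (1−0.23) × (1−0.21) = 0.698040
P(Agent supply fails) [AND] = 0.17 × 0.37 × 0.21 = 0.013209
P(Zone A down) [OR] = 1 − (1−0.20) × (1−0.013209) = 0.210567
P(Detection loop inoperative) [AND] = 0.42 × 0.210567 × 0.05 = 0.004422
P(Release chain fails) [AND] = 0.698040 × 0.44 × 0.004422 × 0.21 = 0.000285
P(Fire suppression does not activate) [OR] = 1 − (1−0.000285) × (1−0.41) × (1−0.11) × (1−0.41) = 0.690279
Rounded to 4 decimal places: P(Fire suppression does not activate) ≈ 0.6903.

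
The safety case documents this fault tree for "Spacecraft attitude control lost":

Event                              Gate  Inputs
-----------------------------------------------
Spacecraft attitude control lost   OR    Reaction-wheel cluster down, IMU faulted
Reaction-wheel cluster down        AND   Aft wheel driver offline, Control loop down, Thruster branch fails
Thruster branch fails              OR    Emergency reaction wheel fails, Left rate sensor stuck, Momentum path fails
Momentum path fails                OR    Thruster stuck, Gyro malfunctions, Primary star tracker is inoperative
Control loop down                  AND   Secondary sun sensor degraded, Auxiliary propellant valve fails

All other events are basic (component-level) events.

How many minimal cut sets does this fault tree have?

6

Control loop down [AND]: one cut set from each child combined → 1 × 1 = 1 cut set(s).
Momentum path fails [OR]: union of children's cut sets → 3 cut set(s).
Thruster branch fails [OR]: union of children's cut sets → 5 cut set(s).
Reaction-wheel cluster down [AND]: one cut set from each child combined → 1 × 1 × 5 = 5 cut set(s).
Spacecraft attitude control lost [OR]: union of children's cut sets → 6 cut set(s).
Minimal cut sets: {Aft wheel driver offline, Auxiliary propellant valve fails, Emergency reaction wheel fails, Secondary sun sensor degraded}; {Aft wheel driver offline, Auxiliary propellant valve fails, Left rate sensor stuck, Secondary sun sensor degraded}; {Aft wheel driver offline, Auxiliary propellant valve fails, Secondary sun sensor degraded, Thruster stuck}; {Aft wheel driver offline, Auxiliary propellant valve fails, Gyro malfunctions, Secondary sun sensor degraded}; {Aft wheel driver offline, Auxiliary propellant valve fails, Primary star tracker is inoperative, Secondary sun sensor degraded}; {IMU faulted}.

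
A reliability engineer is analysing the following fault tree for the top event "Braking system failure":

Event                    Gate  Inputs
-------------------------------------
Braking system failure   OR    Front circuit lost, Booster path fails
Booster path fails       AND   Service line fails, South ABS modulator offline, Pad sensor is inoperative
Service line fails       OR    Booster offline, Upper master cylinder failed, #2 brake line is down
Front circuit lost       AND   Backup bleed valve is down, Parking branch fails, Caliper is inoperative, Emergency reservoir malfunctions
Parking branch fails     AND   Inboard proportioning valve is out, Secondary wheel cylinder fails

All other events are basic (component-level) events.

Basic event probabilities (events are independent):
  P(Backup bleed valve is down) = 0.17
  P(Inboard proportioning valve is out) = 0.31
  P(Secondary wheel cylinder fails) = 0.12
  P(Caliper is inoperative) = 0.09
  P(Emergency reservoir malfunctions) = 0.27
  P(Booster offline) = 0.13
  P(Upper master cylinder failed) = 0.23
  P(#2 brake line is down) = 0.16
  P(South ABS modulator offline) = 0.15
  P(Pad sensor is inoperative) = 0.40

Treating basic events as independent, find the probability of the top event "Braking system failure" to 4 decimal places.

P(Parking branch fails) [AND] = 0.31 × 0.12 = 0.037200
P(Front circuit lost) [AND] = 0.17 × 0.037200 × 0.09 × 0.27 = 0.000154
P(Service line fails) [OR] = 1 − (1−0.13) × (1−0.23) × (1−0.16) = 0.437284
P(Booster path fails) [AND] = 0.437284 × 0.15 × 0.40 = 0.026237
P(Braking system failure) [OR] = 1 − (1−0.000154) × (1−0.026237) = 0.026387
Rounded to 4 decimal places: P(Braking system failure) ≈ 0.0264.

0.0264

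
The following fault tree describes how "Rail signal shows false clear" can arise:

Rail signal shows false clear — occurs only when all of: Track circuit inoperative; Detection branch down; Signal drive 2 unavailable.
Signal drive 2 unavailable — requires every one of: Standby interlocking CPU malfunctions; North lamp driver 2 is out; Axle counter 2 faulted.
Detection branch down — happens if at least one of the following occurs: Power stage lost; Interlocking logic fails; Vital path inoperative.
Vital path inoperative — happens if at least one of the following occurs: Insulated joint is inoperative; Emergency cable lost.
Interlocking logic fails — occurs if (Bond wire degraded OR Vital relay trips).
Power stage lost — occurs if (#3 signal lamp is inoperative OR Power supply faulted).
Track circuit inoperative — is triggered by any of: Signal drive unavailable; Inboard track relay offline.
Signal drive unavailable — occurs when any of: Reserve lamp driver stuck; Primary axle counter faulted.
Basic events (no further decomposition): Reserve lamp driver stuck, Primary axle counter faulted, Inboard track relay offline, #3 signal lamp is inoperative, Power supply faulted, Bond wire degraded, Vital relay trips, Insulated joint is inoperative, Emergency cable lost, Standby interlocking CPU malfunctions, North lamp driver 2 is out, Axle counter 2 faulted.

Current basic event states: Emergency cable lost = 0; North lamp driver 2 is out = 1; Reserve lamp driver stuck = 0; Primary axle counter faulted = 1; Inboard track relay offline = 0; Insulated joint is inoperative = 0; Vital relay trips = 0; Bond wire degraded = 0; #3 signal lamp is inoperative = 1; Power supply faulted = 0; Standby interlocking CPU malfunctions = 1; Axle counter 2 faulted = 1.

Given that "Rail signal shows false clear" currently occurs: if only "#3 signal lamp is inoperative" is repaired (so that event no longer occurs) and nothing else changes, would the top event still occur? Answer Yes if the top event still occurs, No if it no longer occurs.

Counterfactual: set "#3 signal lamp is inoperative" to not occurred.
Signal drive unavailable [OR]: Reserve lamp driver stuck=not, Primary axle counter faulted=occurs → at least one input occurs → occurs.
Track circuit inoperative [OR]: Signal drive unavailable=occurs, Inboard track relay offline=not → at least one input occurs → occurs.
Power stage lost [OR]: #3 signal lamp is inoperative=not, Power supply faulted=not → no input occurs → does not occur.
Interlocking logic fails [OR]: Bond wire degraded=not, Vital relay trips=not → no input occurs → does not occur.
Vital path inoperative [OR]: Insulated joint is inoperative=not, Emergency cable lost=not → no input occurs → does not occur.
Detection branch down [OR]: Power stage lost=not, Interlocking logic fails=not, Vital path inoperative=not → no input occurs → does not occur.
Signal drive 2 unavailable [AND]: Standby interlocking CPU malfunctions=occurs, North lamp driver 2 is out=occurs, Axle counter 2 faulted=occurs → all inputs occur → occurs.
Rail signal shows false clear [AND]: Track circuit inoperative=occurs, Detection branch down=not, Signal drive 2 unavailable=occurs → not all inputs occur → does not occur.

No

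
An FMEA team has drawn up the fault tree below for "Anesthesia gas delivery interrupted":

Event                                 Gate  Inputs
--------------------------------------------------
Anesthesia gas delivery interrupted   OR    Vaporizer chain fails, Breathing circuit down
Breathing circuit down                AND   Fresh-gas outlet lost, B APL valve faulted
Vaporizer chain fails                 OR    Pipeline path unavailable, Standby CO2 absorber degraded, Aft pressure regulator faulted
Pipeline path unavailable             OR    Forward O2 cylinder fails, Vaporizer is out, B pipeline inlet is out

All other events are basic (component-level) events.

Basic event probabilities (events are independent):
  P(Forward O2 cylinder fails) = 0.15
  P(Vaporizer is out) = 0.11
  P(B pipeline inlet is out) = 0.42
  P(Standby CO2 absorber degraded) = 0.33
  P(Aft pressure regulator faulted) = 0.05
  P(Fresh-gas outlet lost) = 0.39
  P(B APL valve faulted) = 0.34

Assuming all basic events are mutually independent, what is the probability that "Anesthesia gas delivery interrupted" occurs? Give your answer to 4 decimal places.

P(Pipeline path unavailable) [OR] = 1 − (1−0.15) × (1−0.11) × (1−0.42) = 0.561230
P(Vaporizer chain fails) [OR] = 1 − (1−0.561230) × (1−0.33) × (1−0.05) = 0.720723
P(Breathing circuit down) [AND] = 0.39 × 0.34 = 0.132600
P(Anesthesia gas delivery interrupted) [OR] = 1 − (1−0.720723) × (1−0.132600) = 0.757755
Rounded to 4 decimal places: P(Anesthesia gas delivery interrupted) ≈ 0.7578.

0.7578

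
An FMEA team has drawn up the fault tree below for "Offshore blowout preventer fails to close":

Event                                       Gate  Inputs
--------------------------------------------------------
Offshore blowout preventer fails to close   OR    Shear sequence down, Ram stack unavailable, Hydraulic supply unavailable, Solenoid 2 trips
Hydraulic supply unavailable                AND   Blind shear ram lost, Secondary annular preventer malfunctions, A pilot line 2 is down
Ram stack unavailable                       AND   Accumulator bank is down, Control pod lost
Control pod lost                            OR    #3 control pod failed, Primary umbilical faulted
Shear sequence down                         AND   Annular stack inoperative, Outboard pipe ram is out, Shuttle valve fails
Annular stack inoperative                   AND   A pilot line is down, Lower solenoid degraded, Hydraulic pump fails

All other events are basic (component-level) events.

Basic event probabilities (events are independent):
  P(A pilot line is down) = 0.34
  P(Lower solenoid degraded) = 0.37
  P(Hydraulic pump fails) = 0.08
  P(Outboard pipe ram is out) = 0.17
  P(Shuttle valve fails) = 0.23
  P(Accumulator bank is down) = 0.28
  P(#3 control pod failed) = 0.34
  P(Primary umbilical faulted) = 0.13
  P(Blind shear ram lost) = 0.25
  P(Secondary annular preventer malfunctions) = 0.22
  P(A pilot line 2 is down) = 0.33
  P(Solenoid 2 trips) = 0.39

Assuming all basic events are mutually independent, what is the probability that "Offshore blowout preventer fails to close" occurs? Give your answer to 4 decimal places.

P(Annular stack inoperative) [AND] = 0.34 × 0.37 × 0.08 = 0.010064
P(Shear sequence down) [AND] = 0.010064 × 0.17 × 0.23 = 0.000394
P(Control pod lost) [OR] = 1 − (1−0.34) × (1−0.13) = 0.425800
P(Ram stack unavailable) [AND] = 0.28 × 0.425800 = 0.119224
P(Hydraulic supply unavailable) [AND] = 0.25 × 0.22 × 0.33 = 0.018150
P(Offshore blowout preventer fails to close) [OR] = 1 − (1−0.000394) × (1−0.119224) × (1−0.018150) × (1−0.39) = 0.472686
Rounded to 4 decimal places: P(Offshore blowout preventer fails to close) ≈ 0.4727.

0.4727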